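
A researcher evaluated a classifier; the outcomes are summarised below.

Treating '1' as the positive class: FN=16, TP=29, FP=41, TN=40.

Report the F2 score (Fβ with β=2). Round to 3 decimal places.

Fβ = (1+β²)·TP / ((1+β²)·TP + β²·FN + FP), with β²=4
= 5·29 / (5·29 + 4·16 + 41) = 0.580

0.580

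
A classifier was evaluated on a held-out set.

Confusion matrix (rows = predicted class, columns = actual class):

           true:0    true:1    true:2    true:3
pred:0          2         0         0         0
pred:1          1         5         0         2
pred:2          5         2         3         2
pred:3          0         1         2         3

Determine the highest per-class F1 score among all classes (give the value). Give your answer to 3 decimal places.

0.625

Per-class F1 score (2·TP/(2·TP+FP+FN)):
  0: TP=2, FP=0+0+0=0, FN=1+5+0=6 → 4/10 = 0.4000
  1: TP=5, FP=1+0+2=3, FN=0+2+1=3 → 10/16 = 0.6250
  2: TP=3, FP=5+2+2=9, FN=0+0+2=2 → 6/17 = 0.3529
  3: TP=3, FP=0+1+2=3, FN=0+2+2=4 → 6/13 = 0.4615
Highest is class '1' with F1 score = 0.625.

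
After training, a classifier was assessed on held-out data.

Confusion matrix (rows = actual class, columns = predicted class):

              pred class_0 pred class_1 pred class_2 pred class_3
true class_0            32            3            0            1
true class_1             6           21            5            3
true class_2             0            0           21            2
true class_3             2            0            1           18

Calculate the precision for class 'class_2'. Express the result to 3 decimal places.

0.778

precision = TP/(TP+FP).
class_2: TP=21, FP=0+5+1=6 → 21/27 = 0.7778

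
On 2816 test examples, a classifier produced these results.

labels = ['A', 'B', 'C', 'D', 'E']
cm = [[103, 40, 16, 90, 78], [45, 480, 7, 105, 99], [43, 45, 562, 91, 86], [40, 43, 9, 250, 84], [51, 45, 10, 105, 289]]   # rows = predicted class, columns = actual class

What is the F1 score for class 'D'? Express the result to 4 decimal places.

0.4686

Treat 'D' as positive and all other classes as negative.
F1 score = 2·TP/(2·TP+FP+FN).
D: TP=250, FP=40+43+9+84=176, FN=90+105+91+105=391 → 500/1067 = 0.46860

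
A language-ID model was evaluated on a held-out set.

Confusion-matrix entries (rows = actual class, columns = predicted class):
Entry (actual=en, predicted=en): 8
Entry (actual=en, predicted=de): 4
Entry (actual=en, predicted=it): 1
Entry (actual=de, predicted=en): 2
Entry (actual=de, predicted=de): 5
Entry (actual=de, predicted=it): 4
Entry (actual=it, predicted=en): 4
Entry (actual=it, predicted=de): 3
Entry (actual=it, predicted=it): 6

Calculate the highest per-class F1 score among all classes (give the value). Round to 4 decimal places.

Per-class F1 score (2·TP/(2·TP+FP+FN)):
  en: TP=8, FP=2+4=6, FN=4+1=5 → 16/27 = 0.59259
  de: TP=5, FP=4+3=7, FN=2+4=6 → 10/23 = 0.43478
  it: TP=6, FP=1+4=5, FN=4+3=7 → 12/24 = 0.50000
Highest is class 'en' with F1 score = 0.5926.

0.5926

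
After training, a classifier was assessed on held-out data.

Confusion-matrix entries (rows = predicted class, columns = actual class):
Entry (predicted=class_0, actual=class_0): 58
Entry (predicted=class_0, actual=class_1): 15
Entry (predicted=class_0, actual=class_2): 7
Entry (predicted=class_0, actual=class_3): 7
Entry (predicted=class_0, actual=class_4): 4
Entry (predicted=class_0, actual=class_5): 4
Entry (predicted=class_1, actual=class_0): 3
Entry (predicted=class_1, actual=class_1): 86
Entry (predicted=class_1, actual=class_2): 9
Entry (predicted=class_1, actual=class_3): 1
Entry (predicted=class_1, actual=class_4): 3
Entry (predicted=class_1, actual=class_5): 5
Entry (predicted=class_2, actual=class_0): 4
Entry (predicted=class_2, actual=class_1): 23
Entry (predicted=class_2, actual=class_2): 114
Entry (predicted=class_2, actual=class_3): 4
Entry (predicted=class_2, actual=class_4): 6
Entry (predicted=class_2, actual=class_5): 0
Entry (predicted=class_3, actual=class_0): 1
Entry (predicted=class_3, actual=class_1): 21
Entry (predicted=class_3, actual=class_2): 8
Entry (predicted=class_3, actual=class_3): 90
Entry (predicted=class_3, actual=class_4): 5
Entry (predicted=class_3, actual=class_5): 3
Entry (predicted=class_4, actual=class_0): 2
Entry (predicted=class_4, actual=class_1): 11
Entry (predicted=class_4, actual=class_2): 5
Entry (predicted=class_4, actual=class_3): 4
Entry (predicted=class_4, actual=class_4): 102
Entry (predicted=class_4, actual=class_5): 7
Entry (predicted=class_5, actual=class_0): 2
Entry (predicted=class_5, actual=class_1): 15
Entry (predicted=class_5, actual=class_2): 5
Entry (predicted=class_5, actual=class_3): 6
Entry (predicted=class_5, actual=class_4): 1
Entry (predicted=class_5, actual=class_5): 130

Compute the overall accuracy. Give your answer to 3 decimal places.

Accuracy = trace / total = (58+86+114+90+102+130=580) / 771 = 580/771 = 0.752

0.752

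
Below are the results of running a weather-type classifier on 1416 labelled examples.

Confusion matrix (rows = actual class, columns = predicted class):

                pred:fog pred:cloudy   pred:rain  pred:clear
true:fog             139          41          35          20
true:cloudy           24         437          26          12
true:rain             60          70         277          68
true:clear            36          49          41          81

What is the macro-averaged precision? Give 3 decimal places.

0.612

Per-class precision (TP/(TP+FP)):
  fog: TP=139, FP=24+60+36=120 → 139/259 = 0.5367
  cloudy: TP=437, FP=41+70+49=160 → 437/597 = 0.7320
  rain: TP=277, FP=35+26+41=102 → 277/379 = 0.7309
  clear: TP=81, FP=20+12+68=100 → 81/181 = 0.4475
Macro-precision = mean = (0.5367 + 0.7320 + 0.7309 + 0.4475) / 4 = 0.612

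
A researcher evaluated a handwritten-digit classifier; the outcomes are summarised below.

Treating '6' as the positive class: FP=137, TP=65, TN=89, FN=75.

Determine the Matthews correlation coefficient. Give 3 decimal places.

MCC = (TP·TN − FP·FN) / √((TP+FP)(TP+FN)(TN+FP)(TN+FN))
Numerator = 65·89 − 137·75 = -4490
Denominator = √(202·140·226·164) = √1048169920 = 32375.4524
MCC = -4490 / 32375.4524 = -0.139

-0.139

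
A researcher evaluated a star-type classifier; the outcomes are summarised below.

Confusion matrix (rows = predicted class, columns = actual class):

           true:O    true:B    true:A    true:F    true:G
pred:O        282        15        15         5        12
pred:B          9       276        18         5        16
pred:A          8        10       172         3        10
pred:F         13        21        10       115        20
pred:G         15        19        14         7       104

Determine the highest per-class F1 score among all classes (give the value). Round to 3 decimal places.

Per-class F1 score (2·TP/(2·TP+FP+FN)):
  O: TP=282, FP=15+15+5+12=47, FN=9+8+13+15=45 → 564/656 = 0.8598
  B: TP=276, FP=9+18+5+16=48, FN=15+10+21+19=65 → 552/665 = 0.8301
  A: TP=172, FP=8+10+3+10=31, FN=15+18+10+14=57 → 344/432 = 0.7963
  F: TP=115, FP=13+21+10+20=64, FN=5+5+3+7=20 → 230/314 = 0.7325
  G: TP=104, FP=15+19+14+7=55, FN=12+16+10+20=58 → 208/321 = 0.6480
Highest is class 'O' with F1 score = 0.860.

0.860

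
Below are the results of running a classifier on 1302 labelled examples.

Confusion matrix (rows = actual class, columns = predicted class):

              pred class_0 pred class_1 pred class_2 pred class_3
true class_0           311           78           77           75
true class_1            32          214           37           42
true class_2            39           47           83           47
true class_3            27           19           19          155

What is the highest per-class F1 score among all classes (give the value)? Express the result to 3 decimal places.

Per-class F1 score (2·TP/(2·TP+FP+FN)):
  class_0: TP=311, FP=32+39+27=98, FN=78+77+75=230 → 622/950 = 0.6547
  class_1: TP=214, FP=78+47+19=144, FN=32+37+42=111 → 428/683 = 0.6266
  class_2: TP=83, FP=77+37+19=133, FN=39+47+47=133 → 166/432 = 0.3843
  class_3: TP=155, FP=75+42+47=164, FN=27+19+19=65 → 310/539 = 0.5751
Highest is class 'class_0' with F1 score = 0.655.

0.655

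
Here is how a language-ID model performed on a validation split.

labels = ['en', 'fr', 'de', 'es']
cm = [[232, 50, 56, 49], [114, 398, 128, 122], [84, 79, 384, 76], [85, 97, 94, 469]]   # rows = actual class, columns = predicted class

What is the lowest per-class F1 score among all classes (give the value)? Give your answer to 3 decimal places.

0.514

Per-class F1 score (2·TP/(2·TP+FP+FN)):
  en: TP=232, FP=114+84+85=283, FN=50+56+49=155 → 464/902 = 0.5144
  fr: TP=398, FP=50+79+97=226, FN=114+128+122=364 → 796/1386 = 0.5743
  de: TP=384, FP=56+128+94=278, FN=84+79+76=239 → 768/1285 = 0.5977
  es: TP=469, FP=49+122+76=247, FN=85+97+94=276 → 938/1461 = 0.6420
Lowest is class 'en' with F1 score = 0.514.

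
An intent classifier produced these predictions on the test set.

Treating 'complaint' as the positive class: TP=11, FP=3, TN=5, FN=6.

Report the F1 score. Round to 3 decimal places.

0.710

Precision = TP/(TP+FP) = 11/14 = 0.7857
Recall = TP/(TP+FN) = 11/17 = 0.6471
F1 = 2·TP/(2·TP+FP+FN) = 22/31 = 0.710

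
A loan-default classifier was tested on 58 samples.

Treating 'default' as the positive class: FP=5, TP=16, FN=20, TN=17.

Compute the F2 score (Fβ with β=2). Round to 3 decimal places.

Fβ = (1+β²)·TP / ((1+β²)·TP + β²·FN + FP), with β²=4
= 5·16 / (5·16 + 4·20 + 5) = 0.485

0.485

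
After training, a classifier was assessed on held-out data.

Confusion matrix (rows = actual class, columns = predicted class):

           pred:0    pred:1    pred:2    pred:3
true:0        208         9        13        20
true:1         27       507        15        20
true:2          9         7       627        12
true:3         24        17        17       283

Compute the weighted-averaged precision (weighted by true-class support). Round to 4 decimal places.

Per-class precision (TP/(TP+FP)):
  0: TP=208, FP=27+9+24=60 → 208/268 = 0.77612
  1: TP=507, FP=9+7+17=33 → 507/540 = 0.93889
  2: TP=627, FP=13+15+17=45 → 627/672 = 0.93304
  3: TP=283, FP=20+20+12=52 → 283/335 = 0.84478
Weighted-precision = Σ (supportᵢ/N)·precisionᵢ with N=1815: (250/1815)·0.77612 + (569/1815)·0.93889 + (655/1815)·0.93304 + (341/1815)·0.84478 = 0.8967

0.8967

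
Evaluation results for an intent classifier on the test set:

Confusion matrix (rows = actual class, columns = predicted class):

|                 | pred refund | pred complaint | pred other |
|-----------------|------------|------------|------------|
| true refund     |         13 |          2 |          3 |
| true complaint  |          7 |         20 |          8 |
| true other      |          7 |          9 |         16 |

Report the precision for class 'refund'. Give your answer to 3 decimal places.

0.481

One-vs-rest for 'refund': TP = diagonal; FP = other classes predicted 'refund'; FN = 'refund' predicted as other.
precision = TP/(TP+FP).
refund: TP=13, FP=7+7=14 → 13/27 = 0.4815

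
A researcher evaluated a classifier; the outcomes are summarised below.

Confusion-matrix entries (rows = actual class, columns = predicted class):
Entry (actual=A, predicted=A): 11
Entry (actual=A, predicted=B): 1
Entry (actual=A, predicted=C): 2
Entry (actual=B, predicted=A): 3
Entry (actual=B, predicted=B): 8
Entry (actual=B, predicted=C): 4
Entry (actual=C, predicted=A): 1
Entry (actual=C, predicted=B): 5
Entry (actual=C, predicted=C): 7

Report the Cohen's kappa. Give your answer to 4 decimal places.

Observed agreement pₒ = trace/N = 26/42 = 0.61905
Expected agreement pₑ = Σ (rowᵢ·colᵢ)/N² = (14·15 + 15·14 + 13·13)/42² = 0.33390
κ = (pₒ − pₑ)/(1 − pₑ) = (0.61905 − 0.33390)/(1 − 0.33390) = 0.4281

0.4281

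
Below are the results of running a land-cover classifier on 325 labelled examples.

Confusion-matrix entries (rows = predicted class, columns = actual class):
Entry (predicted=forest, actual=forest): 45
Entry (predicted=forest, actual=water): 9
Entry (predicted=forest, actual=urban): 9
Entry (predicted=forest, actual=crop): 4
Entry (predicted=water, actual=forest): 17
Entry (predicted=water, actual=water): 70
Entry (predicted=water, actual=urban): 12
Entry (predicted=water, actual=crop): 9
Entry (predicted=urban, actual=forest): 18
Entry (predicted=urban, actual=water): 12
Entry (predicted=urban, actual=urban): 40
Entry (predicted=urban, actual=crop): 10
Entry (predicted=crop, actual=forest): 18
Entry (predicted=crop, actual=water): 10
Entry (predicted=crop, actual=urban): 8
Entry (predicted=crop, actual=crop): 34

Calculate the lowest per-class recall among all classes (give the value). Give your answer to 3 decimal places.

0.459

Per-class recall (TP/(TP+FN)):
  forest: TP=45, FN=17+18+18=53 → 45/98 = 0.4592
  water: TP=70, FN=9+12+10=31 → 70/101 = 0.6931
  urban: TP=40, FN=9+12+8=29 → 40/69 = 0.5797
  crop: TP=34, FN=4+9+10=23 → 34/57 = 0.5965
Lowest is class 'forest' with recall = 0.459.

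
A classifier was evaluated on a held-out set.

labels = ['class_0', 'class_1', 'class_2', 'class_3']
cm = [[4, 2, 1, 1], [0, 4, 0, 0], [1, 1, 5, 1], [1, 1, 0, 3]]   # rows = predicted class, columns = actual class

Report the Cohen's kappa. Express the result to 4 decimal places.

Observed agreement pₒ = trace/N = 16/25 = 0.64000
Expected agreement pₑ = Σ (rowᵢ·colᵢ)/N² = (6·8 + 8·4 + 6·8 + 5·5)/25² = 0.24480
κ = (pₒ − pₑ)/(1 − pₑ) = (0.64000 − 0.24480)/(1 − 0.24480) = 0.5233

0.5233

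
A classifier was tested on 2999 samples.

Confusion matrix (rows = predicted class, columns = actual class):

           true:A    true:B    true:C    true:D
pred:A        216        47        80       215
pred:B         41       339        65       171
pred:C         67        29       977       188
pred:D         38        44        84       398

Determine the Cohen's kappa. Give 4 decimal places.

0.5022

Observed agreement pₒ = trace/N = 1930/2999 = 0.64355
Expected agreement pₑ = Σ (rowᵢ·colᵢ)/N² = (362·558 + 459·616 + 1206·1261 + 972·564)/2999² = 0.28394
κ = (pₒ − pₑ)/(1 − pₑ) = (0.64355 − 0.28394)/(1 − 0.28394) = 0.5022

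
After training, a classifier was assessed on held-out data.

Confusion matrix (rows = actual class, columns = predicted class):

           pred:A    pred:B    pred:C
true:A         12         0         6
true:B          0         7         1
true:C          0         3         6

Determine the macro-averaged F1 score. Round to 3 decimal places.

Per-class F1 score (2·TP/(2·TP+FP+FN)):
  A: TP=12, FP=0+0=0, FN=0+6=6 → 24/30 = 0.8000
  B: TP=7, FP=0+3=3, FN=0+1=1 → 14/18 = 0.7778
  C: TP=6, FP=6+1=7, FN=0+3=3 → 12/22 = 0.5455
Macro-F1 score = mean = (0.8000 + 0.7778 + 0.5455) / 3 = 0.708

0.708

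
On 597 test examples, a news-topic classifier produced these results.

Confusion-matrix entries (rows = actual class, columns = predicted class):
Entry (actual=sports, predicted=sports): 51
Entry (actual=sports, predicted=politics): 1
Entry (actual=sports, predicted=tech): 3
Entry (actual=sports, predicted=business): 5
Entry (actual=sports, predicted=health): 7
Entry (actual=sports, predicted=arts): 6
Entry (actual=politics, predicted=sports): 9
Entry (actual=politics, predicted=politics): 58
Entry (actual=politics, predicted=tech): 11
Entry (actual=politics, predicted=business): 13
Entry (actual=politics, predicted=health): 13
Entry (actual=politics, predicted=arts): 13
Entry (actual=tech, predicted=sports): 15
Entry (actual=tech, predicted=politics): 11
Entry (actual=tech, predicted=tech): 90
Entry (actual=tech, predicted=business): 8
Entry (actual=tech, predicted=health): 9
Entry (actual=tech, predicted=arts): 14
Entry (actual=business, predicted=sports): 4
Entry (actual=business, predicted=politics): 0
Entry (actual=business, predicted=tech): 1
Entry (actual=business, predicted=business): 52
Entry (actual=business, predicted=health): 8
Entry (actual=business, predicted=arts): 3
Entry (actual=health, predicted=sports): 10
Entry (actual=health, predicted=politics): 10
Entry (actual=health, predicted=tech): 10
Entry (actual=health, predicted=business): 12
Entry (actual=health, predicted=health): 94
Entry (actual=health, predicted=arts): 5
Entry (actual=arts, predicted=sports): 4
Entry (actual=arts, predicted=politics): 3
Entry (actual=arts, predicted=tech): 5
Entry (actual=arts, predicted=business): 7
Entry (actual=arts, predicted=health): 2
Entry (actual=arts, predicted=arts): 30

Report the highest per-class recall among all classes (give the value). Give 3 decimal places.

0.765

Per-class recall (TP/(TP+FN)):
  sports: TP=51, FN=1+3+5+7+6=22 → 51/73 = 0.6986
  politics: TP=58, FN=9+11+13+13+13=59 → 58/117 = 0.4957
  tech: TP=90, FN=15+11+8+9+14=57 → 90/147 = 0.6122
  business: TP=52, FN=4+0+1+8+3=16 → 52/68 = 0.7647
  health: TP=94, FN=10+10+10+12+5=47 → 94/141 = 0.6667
  arts: TP=30, FN=4+3+5+7+2=21 → 30/51 = 0.5882
Highest is class 'business' with recall = 0.765.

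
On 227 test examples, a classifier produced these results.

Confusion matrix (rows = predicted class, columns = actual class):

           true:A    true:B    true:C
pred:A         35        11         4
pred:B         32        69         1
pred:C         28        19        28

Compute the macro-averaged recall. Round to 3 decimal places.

0.638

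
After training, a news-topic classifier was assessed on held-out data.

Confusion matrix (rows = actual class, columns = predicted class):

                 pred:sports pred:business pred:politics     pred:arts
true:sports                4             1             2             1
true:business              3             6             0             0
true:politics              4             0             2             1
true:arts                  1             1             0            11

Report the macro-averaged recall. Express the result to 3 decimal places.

Per-class recall (TP/(TP+FN)):
  sports: TP=4, FN=1+2+1=4 → 4/8 = 0.5000
  business: TP=6, FN=3+0+0=3 → 6/9 = 0.6667
  politics: TP=2, FN=4+0+1=5 → 2/7 = 0.2857
  arts: TP=11, FN=1+1+0=2 → 11/13 = 0.8462
Macro-recall = mean = (0.5000 + 0.6667 + 0.2857 + 0.8462) / 4 = 0.575

0.575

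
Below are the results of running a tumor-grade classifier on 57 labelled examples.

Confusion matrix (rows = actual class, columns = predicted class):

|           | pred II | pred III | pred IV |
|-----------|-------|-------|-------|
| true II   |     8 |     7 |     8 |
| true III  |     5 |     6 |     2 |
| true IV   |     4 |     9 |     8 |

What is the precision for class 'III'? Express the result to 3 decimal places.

Take TP from the diagonal, FP from the rest of the 'III' prediction marginal, FN from the rest of the 'III' actual marginal.
precision = TP/(TP+FP).
III: TP=6, FP=7+9=16 → 6/22 = 0.2727

0.273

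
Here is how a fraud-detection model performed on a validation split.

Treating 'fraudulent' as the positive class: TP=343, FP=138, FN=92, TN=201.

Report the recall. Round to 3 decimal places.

0.789

Recall = TP/(TP+FN) = 343/(343+92) = 343/435 = 0.789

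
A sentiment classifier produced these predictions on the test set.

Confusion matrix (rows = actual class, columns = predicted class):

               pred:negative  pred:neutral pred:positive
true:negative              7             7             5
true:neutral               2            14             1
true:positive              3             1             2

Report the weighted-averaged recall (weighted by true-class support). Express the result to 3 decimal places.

Per-class recall (TP/(TP+FN)):
  negative: TP=7, FN=7+5=12 → 7/19 = 0.3684
  neutral: TP=14, FN=2+1=3 → 14/17 = 0.8235
  positive: TP=2, FN=3+1=4 → 2/6 = 0.3333
Weighted-recall = Σ (supportᵢ/N)·recallᵢ with N=42: (19/42)·0.3684 + (17/42)·0.8235 + (6/42)·0.3333 = 0.548

0.548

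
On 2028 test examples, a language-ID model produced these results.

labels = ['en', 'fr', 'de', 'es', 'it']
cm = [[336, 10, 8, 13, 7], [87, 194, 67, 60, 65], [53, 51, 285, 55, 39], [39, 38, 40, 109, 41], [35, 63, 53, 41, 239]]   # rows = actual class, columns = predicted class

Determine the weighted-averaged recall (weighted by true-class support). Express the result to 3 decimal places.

Per-class recall (TP/(TP+FN)):
  en: TP=336, FN=10+8+13+7=38 → 336/374 = 0.8984
  fr: TP=194, FN=87+67+60+65=279 → 194/473 = 0.4101
  de: TP=285, FN=53+51+55+39=198 → 285/483 = 0.5901
  es: TP=109, FN=39+38+40+41=158 → 109/267 = 0.4082
  it: TP=239, FN=35+63+53+41=192 → 239/431 = 0.5545
Weighted-recall = Σ (supportᵢ/N)·recallᵢ with N=2028: (374/2028)·0.8984 + (473/2028)·0.4101 + (483/2028)·0.5901 + (267/2028)·0.4082 + (431/2028)·0.5545 = 0.573

0.573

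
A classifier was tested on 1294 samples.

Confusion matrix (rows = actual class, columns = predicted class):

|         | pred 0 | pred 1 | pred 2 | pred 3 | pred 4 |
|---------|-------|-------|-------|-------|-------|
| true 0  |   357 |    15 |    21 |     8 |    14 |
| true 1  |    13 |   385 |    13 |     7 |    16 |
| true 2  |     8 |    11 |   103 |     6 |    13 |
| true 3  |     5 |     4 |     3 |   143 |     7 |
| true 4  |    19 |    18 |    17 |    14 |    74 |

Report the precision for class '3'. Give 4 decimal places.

0.8034

Treat '3' as positive and all other classes as negative.
precision = TP/(TP+FP).
3: TP=143, FP=8+7+6+14=35 → 143/178 = 0.80337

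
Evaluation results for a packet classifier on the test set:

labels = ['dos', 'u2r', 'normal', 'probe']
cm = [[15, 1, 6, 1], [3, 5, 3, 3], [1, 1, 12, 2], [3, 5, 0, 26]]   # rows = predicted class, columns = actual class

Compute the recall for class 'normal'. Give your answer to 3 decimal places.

Take TP from the diagonal, FP from the rest of the 'normal' prediction marginal, FN from the rest of the 'normal' actual marginal.
recall = TP/(TP+FN).
normal: TP=12, FN=6+3+0=9 → 12/21 = 0.5714

0.571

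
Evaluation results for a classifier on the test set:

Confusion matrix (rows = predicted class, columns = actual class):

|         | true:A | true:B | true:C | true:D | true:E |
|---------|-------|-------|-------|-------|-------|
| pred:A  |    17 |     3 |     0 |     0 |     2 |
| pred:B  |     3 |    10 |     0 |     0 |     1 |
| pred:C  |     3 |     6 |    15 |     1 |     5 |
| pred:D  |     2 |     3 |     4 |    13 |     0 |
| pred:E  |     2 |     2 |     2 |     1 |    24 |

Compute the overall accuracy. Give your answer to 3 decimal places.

Accuracy = trace / total = (17+10+15+13+24=79) / 119 = 79/119 = 0.664

0.664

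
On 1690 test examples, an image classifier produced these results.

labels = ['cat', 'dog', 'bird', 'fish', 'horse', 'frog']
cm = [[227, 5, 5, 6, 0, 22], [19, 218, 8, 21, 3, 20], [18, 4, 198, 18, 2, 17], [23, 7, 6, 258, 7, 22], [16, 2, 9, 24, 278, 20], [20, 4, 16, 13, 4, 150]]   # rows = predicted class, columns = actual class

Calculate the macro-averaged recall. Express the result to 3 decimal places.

0.789

Per-class recall (TP/(TP+FN)):
  cat: TP=227, FN=19+18+23+16+20=96 → 227/323 = 0.7028
  dog: TP=218, FN=5+4+7+2+4=22 → 218/240 = 0.9083
  bird: TP=198, FN=5+8+6+9+16=44 → 198/242 = 0.8182
  fish: TP=258, FN=6+21+18+24+13=82 → 258/340 = 0.7588
  horse: TP=278, FN=0+3+2+7+4=16 → 278/294 = 0.9456
  frog: TP=150, FN=22+20+17+22+20=101 → 150/251 = 0.5976
Macro-recall = mean = (0.7028 + 0.9083 + 0.8182 + 0.7588 + 0.9456 + 0.5976) / 6 = 0.789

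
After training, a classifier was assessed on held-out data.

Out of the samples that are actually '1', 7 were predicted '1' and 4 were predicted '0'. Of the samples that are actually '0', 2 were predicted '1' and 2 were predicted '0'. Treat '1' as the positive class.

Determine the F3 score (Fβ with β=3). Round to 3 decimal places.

0.648

Fβ = (1+β²)·TP / ((1+β²)·TP + β²·FN + FP), with β²=9
= 10·7 / (10·7 + 9·4 + 2) = 0.648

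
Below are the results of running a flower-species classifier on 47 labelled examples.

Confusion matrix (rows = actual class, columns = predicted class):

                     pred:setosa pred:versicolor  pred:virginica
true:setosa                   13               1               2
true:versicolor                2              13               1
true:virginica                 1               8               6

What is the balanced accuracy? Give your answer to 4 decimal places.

0.6750

Balanced accuracy = mean of per-class recall.
  setosa: recall = 13/16 = 0.81250
  versicolor: recall = 13/16 = 0.81250
  virginica: recall = 6/15 = 0.40000
Mean = (0.81250 + 0.81250 + 0.40000) / 3 = 0.6750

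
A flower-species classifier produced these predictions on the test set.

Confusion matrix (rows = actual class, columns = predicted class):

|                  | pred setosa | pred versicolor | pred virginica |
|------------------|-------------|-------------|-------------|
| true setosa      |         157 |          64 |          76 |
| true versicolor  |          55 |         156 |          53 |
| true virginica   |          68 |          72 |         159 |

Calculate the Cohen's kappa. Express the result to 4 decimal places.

0.3235

Observed agreement pₒ = trace/N = 472/860 = 0.54884
Expected agreement pₑ = Σ (rowᵢ·colᵢ)/N² = (297·280 + 264·292 + 299·288)/860² = 0.33310
κ = (pₒ − pₑ)/(1 − pₑ) = (0.54884 − 0.33310)/(1 − 0.33310) = 0.3235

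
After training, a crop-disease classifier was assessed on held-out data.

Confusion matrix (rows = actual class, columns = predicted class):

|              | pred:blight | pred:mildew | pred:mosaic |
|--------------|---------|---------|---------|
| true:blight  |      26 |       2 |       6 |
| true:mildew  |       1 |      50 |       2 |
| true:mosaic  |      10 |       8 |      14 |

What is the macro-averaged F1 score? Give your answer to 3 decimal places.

0.712

Per-class F1 score (2·TP/(2·TP+FP+FN)):
  blight: TP=26, FP=1+10=11, FN=2+6=8 → 52/71 = 0.7324
  mildew: TP=50, FP=2+8=10, FN=1+2=3 → 100/113 = 0.8850
  mosaic: TP=14, FP=6+2=8, FN=10+8=18 → 28/54 = 0.5185
Macro-F1 score = mean = (0.7324 + 0.8850 + 0.5185) / 3 = 0.712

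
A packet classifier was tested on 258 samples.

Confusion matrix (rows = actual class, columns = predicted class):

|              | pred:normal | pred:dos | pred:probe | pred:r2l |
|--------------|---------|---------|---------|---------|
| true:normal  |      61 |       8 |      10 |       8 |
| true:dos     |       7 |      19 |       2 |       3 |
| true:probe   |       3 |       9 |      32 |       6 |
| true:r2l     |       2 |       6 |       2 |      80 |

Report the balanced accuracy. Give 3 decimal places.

0.711

Balanced accuracy = mean of per-class recall.
  normal: recall = 61/87 = 0.7011
  dos: recall = 19/31 = 0.6129
  probe: recall = 32/50 = 0.6400
  r2l: recall = 80/90 = 0.8889
Mean = (0.7011 + 0.6129 + 0.6400 + 0.8889) / 4 = 0.711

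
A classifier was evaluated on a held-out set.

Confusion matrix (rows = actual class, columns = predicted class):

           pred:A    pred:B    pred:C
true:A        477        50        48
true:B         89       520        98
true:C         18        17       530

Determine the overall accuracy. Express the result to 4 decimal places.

0.8267

Accuracy = trace / total = (477+520+530=1527) / 1847 = 1527/1847 = 0.8267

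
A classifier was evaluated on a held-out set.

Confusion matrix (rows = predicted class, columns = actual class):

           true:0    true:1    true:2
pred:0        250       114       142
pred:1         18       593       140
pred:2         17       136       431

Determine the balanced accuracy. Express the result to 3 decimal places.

Balanced accuracy = mean of per-class recall.
  0: recall = 250/285 = 0.8772
  1: recall = 593/843 = 0.7034
  2: recall = 431/713 = 0.6045
Mean = (0.8772 + 0.7034 + 0.6045) / 3 = 0.728

0.728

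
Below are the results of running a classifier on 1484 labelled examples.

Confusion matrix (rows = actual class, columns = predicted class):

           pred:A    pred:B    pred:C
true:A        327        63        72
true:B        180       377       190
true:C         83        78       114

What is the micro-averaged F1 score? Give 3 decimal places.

0.551

Micro-averaging pools counts across classes: ΣTP=818, ΣFP=666, ΣFN=666.
Micro-F1 score = 2·TP/(2·TP+FP+FN) on pooled counts = 0.551 (equals overall accuracy in single-label multiclass).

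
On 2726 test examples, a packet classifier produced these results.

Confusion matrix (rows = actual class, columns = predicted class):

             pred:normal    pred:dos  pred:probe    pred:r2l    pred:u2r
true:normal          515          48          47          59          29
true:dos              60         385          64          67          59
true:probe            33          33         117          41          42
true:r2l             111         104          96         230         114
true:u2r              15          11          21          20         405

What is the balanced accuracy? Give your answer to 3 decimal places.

Balanced accuracy = mean of per-class recall.
  normal: recall = 515/698 = 0.7378
  dos: recall = 385/635 = 0.6063
  probe: recall = 117/266 = 0.4398
  r2l: recall = 230/655 = 0.3511
  u2r: recall = 405/472 = 0.8581
Mean = (0.7378 + 0.6063 + 0.4398 + 0.3511 + 0.8581) / 5 = 0.599

0.599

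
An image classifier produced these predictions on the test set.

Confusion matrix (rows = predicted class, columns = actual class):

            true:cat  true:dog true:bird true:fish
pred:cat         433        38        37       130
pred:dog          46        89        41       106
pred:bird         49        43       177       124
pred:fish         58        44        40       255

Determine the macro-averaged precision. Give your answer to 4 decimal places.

0.5217

Per-class precision (TP/(TP+FP)):
  cat: TP=433, FP=38+37+130=205 → 433/638 = 0.67868
  dog: TP=89, FP=46+41+106=193 → 89/282 = 0.31560
  bird: TP=177, FP=49+43+124=216 → 177/393 = 0.45038
  fish: TP=255, FP=58+44+40=142 → 255/397 = 0.64232
Macro-precision = mean = (0.67868 + 0.31560 + 0.45038 + 0.64232) / 4 = 0.5217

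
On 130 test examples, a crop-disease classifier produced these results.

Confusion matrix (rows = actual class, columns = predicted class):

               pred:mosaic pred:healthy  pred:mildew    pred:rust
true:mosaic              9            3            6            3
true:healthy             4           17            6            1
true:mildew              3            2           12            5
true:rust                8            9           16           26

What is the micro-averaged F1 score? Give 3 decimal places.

0.492

Micro-averaging pools counts across classes: ΣTP=64, ΣFP=66, ΣFN=66.
Micro-F1 score = 2·TP/(2·TP+FP+FN) on pooled counts = 0.492 (equals overall accuracy in single-label multiclass).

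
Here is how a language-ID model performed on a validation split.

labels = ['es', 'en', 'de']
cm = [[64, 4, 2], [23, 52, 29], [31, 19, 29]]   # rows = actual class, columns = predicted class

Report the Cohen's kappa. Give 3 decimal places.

0.368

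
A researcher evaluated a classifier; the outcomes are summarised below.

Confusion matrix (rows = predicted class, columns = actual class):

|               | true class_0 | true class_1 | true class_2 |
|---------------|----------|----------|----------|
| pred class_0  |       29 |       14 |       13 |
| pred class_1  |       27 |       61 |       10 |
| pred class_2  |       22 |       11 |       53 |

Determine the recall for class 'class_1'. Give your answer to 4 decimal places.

0.7093

recall = TP/(TP+FN).
class_1: TP=61, FN=14+11=25 → 61/86 = 0.70930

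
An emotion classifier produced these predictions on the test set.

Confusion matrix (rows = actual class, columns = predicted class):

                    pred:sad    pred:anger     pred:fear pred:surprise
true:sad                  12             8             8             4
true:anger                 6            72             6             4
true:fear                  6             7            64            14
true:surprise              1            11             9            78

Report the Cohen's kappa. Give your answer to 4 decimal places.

0.6218

Observed agreement pₒ = trace/N = 226/310 = 0.72903
Expected agreement pₑ = Σ (rowᵢ·colᵢ)/N² = (32·25 + 88·98 + 91·87 + 99·100)/310² = 0.28347
κ = (pₒ − pₑ)/(1 − pₑ) = (0.72903 − 0.28347)/(1 − 0.28347) = 0.6218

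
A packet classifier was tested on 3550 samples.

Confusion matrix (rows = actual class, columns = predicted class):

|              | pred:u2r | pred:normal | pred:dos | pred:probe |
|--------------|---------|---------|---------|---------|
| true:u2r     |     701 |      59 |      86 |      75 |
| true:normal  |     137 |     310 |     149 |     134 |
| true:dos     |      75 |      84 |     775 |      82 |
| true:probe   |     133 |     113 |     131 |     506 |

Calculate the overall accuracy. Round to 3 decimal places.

Accuracy = trace / total = (701+310+775+506=2292) / 3550 = 2292/3550 = 0.646

0.646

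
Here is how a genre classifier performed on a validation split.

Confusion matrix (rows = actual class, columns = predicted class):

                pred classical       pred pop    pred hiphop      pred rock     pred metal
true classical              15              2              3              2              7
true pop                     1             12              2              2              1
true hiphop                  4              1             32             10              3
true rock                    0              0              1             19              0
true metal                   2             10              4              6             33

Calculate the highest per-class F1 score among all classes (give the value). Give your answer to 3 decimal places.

Per-class F1 score (2·TP/(2·TP+FP+FN)):
  classical: TP=15, FP=1+4+0+2=7, FN=2+3+2+7=14 → 30/51 = 0.5882
  pop: TP=12, FP=2+1+0+10=13, FN=1+2+2+1=6 → 24/43 = 0.5581
  hiphop: TP=32, FP=3+2+1+4=10, FN=4+1+10+3=18 → 64/92 = 0.6957
  rock: TP=19, FP=2+2+10+6=20, FN=0+0+1+0=1 → 38/59 = 0.6441
  metal: TP=33, FP=7+1+3+0=11, FN=2+10+4+6=22 → 66/99 = 0.6667
Highest is class 'hiphop' with F1 score = 0.696.

0.696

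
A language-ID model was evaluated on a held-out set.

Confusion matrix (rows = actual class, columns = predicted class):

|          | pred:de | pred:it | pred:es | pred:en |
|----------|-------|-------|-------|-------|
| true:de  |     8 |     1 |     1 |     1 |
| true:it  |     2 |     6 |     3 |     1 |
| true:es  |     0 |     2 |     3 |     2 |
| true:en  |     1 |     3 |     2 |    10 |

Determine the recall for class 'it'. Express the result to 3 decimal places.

One-vs-rest for 'it': TP = diagonal; FP = other classes predicted 'it'; FN = 'it' predicted as other.
recall = TP/(TP+FN).
it: TP=6, FN=2+3+1=6 → 6/12 = 0.5000

0.500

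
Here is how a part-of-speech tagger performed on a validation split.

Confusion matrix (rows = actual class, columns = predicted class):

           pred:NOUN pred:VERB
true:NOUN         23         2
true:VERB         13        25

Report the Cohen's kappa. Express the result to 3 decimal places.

0.537

Observed agreement pₒ = trace/N = 48/63 = 0.7619
Expected agreement pₑ = Σ (rowᵢ·colᵢ)/N² = (25·36 + 38·27)/63² = 0.4853
κ = (pₒ − pₑ)/(1 − pₑ) = (0.7619 − 0.4853)/(1 − 0.4853) = 0.537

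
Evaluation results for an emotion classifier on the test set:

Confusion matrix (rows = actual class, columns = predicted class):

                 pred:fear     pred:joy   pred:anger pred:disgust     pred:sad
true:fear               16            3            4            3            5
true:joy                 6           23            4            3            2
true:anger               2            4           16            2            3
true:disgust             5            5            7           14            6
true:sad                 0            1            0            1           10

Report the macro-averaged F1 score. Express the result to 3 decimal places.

0.540

Per-class F1 score (2·TP/(2·TP+FP+FN)):
  fear: TP=16, FP=6+2+5+0=13, FN=3+4+3+5=15 → 32/60 = 0.5333
  joy: TP=23, FP=3+4+5+1=13, FN=6+4+3+2=15 → 46/74 = 0.6216
  anger: TP=16, FP=4+4+7+0=15, FN=2+4+2+3=11 → 32/58 = 0.5517
  disgust: TP=14, FP=3+3+2+1=9, FN=5+5+7+6=23 → 28/60 = 0.4667
  sad: TP=10, FP=5+2+3+6=16, FN=0+1+0+1=2 → 20/38 = 0.5263
Macro-F1 score = mean = (0.5333 + 0.6216 + 0.5517 + 0.4667 + 0.5263) / 5 = 0.540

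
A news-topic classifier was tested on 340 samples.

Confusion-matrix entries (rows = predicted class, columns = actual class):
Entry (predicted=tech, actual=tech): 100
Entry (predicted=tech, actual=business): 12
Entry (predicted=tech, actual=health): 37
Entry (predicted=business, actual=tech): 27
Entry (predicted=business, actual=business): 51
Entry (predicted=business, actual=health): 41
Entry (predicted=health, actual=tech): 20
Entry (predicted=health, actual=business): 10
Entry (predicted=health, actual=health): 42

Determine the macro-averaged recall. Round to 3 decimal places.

0.576

Per-class recall (TP/(TP+FN)):
  tech: TP=100, FN=27+20=47 → 100/147 = 0.6803
  business: TP=51, FN=12+10=22 → 51/73 = 0.6986
  health: TP=42, FN=37+41=78 → 42/120 = 0.3500
Macro-recall = mean = (0.6803 + 0.6986 + 0.3500) / 3 = 0.576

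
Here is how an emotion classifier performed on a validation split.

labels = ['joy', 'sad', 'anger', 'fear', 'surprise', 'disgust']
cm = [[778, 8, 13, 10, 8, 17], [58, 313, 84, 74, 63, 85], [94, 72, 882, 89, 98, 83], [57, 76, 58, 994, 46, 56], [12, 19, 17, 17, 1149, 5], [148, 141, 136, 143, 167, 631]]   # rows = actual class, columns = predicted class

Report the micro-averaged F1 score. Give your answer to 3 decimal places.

0.708

Micro-averaging pools counts across classes: ΣTP=4747, ΣFP=1954, ΣFN=1954.
Micro-F1 score = 2·TP/(2·TP+FP+FN) on pooled counts = 0.708 (equals overall accuracy in single-label multiclass).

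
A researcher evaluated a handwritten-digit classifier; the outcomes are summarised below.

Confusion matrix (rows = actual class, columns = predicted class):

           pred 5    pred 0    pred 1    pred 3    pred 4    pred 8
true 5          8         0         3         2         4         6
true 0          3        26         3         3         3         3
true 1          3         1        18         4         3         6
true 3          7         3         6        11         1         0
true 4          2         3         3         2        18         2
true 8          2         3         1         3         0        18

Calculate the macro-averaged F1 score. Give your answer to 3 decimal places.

0.523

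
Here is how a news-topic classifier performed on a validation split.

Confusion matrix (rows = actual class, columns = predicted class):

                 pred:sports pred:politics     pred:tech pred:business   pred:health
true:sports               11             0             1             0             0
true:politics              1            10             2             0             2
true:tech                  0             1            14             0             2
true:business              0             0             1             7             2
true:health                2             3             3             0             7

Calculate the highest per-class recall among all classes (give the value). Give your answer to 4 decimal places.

0.9167

Per-class recall (TP/(TP+FN)):
  sports: TP=11, FN=0+1+0+0=1 → 11/12 = 0.91667
  politics: TP=10, FN=1+2+0+2=5 → 10/15 = 0.66667
  tech: TP=14, FN=0+1+0+2=3 → 14/17 = 0.82353
  business: TP=7, FN=0+0+1+2=3 → 7/10 = 0.70000
  health: TP=7, FN=2+3+3+0=8 → 7/15 = 0.46667
Highest is class 'sports' with recall = 0.9167.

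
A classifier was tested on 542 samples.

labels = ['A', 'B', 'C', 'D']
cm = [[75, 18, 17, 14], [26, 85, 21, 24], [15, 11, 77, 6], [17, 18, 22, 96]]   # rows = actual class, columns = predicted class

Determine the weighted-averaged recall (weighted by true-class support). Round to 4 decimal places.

Per-class recall (TP/(TP+FN)):
  A: TP=75, FN=18+17+14=49 → 75/124 = 0.60484
  B: TP=85, FN=26+21+24=71 → 85/156 = 0.54487
  C: TP=77, FN=15+11+6=32 → 77/109 = 0.70642
  D: TP=96, FN=17+18+22=57 → 96/153 = 0.62745
Weighted-recall = Σ (supportᵢ/N)·recallᵢ with N=542: (124/542)·0.60484 + (156/542)·0.54487 + (109/542)·0.70642 + (153/542)·0.62745 = 0.6144

0.6144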